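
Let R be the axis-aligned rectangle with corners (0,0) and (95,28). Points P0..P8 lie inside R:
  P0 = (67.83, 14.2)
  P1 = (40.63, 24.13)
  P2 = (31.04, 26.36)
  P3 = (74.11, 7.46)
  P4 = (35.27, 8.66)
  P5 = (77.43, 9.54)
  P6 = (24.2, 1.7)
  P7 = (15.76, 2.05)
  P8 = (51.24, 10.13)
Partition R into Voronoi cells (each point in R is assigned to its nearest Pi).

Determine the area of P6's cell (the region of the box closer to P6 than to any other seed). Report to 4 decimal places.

Area of P6's cell: 122.6689

1. box [0,95]×[0,28]: [(0, 0) (95, 0) (95, 28) (0, 28)]
2. ⊥bis P6·P0 via (46.015,7.95): [(0, 0) (48.2927, 0) (40.2707, 28) (0, 28)]  |A|=1239.8869
3. ⊥bis P6·P1 via (32.415,12.915): [(0, 0) (48.2927, 0) (47.8269, 1.6258) (11.8212, 28) (0, 28)]  |A|=864.7201
4. ⊥bis P6·P2 via (27.62,14.03): [(0, 21.691) (0, 0) (48.2927, 0) (47.8269, 1.6258) (32.8874, 12.569)]  |A|=669.7707
5. ⊥bis P6·P3 via (49.155,4.58): [(0, 21.691) (0, 0) (48.2927, 0) (47.8269, 1.6258) (32.8874, 12.569)]  |A|=669.7707
6. ⊥bis P6·P4 via (29.735,5.18): [(23.4422, 15.1888) (0, 21.691) (0, 0) (32.9918, 0)]  |A|=504.7957
7. ⊥bis P6·P5 via (50.815,5.62): [(23.4422, 15.1888) (0, 21.691) (0, 0) (32.9918, 0)]  |A|=504.7957
8. ⊥bis P6·P7 via (19.98,1.875): [(23.4422, 15.1888) (20.5652, 15.9868) (19.9022, 0) (32.9918, 0)]  |A|=122.6689
9. ⊥bis P6·P8 via (37.72,5.915): [(23.4422, 15.1888) (20.5652, 15.9868) (19.9022, 0) (32.9918, 0)]  |A|=122.6689
10. canonical 4-gon: [(23.4422, 15.1888) (20.5652, 15.9868) (19.9022, 0) (32.9918, 0)]
11. shoelace: 122.6689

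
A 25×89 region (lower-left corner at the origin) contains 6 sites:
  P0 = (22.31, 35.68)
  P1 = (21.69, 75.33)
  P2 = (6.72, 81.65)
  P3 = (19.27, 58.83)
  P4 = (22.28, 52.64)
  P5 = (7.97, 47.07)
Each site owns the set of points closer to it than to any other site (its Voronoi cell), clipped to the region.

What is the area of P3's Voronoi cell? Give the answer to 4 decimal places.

1. box [0,25]×[0,89]: [(0, 0) (25, 0) (25, 89) (0, 89)]
2. ⊥bis P3·P0 via (20.79,47.255): [(0, 44.5249) (25, 47.8078) (25, 89) (0, 89)]  |A|=1070.8406
3. ⊥bis P3·P1 via (20.48,67.08): [(0, 70.0837) (0, 44.5249) (25, 47.8078) (25, 66.4171)]  |A|=552.1006
4. ⊥bis P3·P2 via (12.995,70.24): [(10.0347, 68.612) (0, 63.0933) (0, 44.5249) (25, 47.8078) (25, 66.4171)]  |A|=517.0271
5. ⊥bis P3·P4 via (20.775,55.735): [(10.0347, 68.612) (0, 63.0933) (0, 45.6328) (25, 57.7895) (25, 66.4171)]  |A|=378.4083
6. ⊥bis P3·P5 via (13.62,52.95): [(10.0347, 68.612) (1.9485, 64.1649) (14.0997, 52.489) (25, 57.7895) (25, 66.4171)]  |A|=237.4277
7. canonical 5-gon: [(10.0347, 68.612) (1.9485, 64.1649) (14.0997, 52.489) (25, 57.7895) (25, 66.4171)]
8. shoelace: 237.4277

Area of P3's cell: 237.4277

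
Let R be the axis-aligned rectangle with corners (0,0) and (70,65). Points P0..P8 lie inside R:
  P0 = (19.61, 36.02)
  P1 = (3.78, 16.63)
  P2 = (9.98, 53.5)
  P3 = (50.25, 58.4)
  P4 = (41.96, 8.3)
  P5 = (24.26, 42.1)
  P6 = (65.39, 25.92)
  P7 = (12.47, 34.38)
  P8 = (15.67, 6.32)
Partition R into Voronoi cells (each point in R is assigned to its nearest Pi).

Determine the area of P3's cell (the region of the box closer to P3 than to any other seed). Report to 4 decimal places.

Area of P3's cell: 803.2910

1. box [0,70]×[0,65]: [(0, 0) (70, 0) (70, 65) (0, 65)]
2. ⊥bis P3·P0 via (34.93,47.21): [(69.413, 0) (70, 0) (70, 65) (21.9359, 65)]  |A|=1581.1611
3. ⊥bis P3·P1 via (27.015,37.515): [(69.413, 0) (70, 0) (70, 65) (21.9359, 65)]  |A|=1581.1611
4. ⊥bis P3·P2 via (30.115,55.95): [(30.4286, 53.3728) (69.413, 0) (70, 0) (70, 65) (29.0138, 65)]  |A|=1540.0127
5. ⊥bis P3·P4 via (46.105,33.35): [(30.4286, 53.3728) (44.909, 33.5479) (70, 29.3961) (70, 65) (29.0138, 65)]  |A|=1161.3784
6. ⊥bis P3·P5 via (37.255,50.25): [(29.2568, 63.0029) (48.0566, 33.0271) (70, 29.3961) (70, 65) (29.0138, 65)]  |A|=1060.9894
7. ⊥bis P3·P6 via (57.82,42.16): [(29.2568, 63.0029) (45.833, 36.5725) (70, 47.8375) (70, 65) (29.0138, 65)]  |A|=803.291
8. ⊥bis P3·P7 via (31.36,46.39): [(29.2568, 63.0029) (45.833, 36.5725) (70, 47.8375) (70, 65) (29.0138, 65)]  |A|=803.291
9. ⊥bis P3·P8 via (32.96,32.36): [(29.2568, 63.0029) (45.833, 36.5725) (70, 47.8375) (70, 65) (29.0138, 65)]  |A|=803.291
10. canonical 5-gon: [(29.2568, 63.0029) (45.833, 36.5725) (70, 47.8375) (70, 65) (29.0138, 65)]
11. shoelace: 803.291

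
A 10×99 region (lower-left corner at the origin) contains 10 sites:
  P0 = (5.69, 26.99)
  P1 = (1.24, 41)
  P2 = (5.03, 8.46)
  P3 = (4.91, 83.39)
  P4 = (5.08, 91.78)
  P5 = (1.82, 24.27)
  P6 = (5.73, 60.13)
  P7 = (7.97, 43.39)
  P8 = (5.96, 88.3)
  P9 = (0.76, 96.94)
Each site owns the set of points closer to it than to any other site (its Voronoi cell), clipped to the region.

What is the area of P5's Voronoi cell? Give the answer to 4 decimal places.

1. box [0,10]×[0,99]: [(0, 0) (10, 0) (10, 99) (0, 99)]
2. ⊥bis P5·P0 via (3.755,25.63): [(0, 30.9726) (0, 0) (10, 0) (10, 16.7447)]  |A|=238.5862
3. ⊥bis P5·P1 via (1.53,32.635): [(0, 30.9726) (0, 0) (10, 0) (10, 16.7447)]  |A|=238.5862
4. ⊥bis P5·P2 via (3.425,16.365): [(9.4124, 17.5807) (0, 30.9726) (0, 15.6696)]  |A|=72.0191
5. ⊥bis P5·P3 via (3.365,53.83): [(9.4124, 17.5807) (0, 30.9726) (0, 15.6696)]  |A|=72.0191
6. ⊥bis P5·P4 via (3.45,58.025): [(9.4124, 17.5807) (0, 30.9726) (0, 15.6696)]  |A|=72.0191
7. ⊥bis P5·P6 via (3.775,42.2): [(9.4124, 17.5807) (0, 30.9726) (0, 15.6696)]  |A|=72.0191
8. ⊥bis P5·P7 via (4.895,33.83): [(9.4124, 17.5807) (0, 30.9726) (0, 15.6696)]  |A|=72.0191
9. ⊥bis P5·P8 via (3.89,56.285): [(9.4124, 17.5807) (0, 30.9726) (0, 15.6696)]  |A|=72.0191
10. ⊥bis P5·P9 via (1.29,60.605): [(9.4124, 17.5807) (0, 30.9726) (0, 15.6696)]  |A|=72.0191
11. canonical 3-gon: [(9.4124, 17.5807) (0, 30.9726) (0, 15.6696)]
12. shoelace: 72.0191

Area of P5's cell: 72.0191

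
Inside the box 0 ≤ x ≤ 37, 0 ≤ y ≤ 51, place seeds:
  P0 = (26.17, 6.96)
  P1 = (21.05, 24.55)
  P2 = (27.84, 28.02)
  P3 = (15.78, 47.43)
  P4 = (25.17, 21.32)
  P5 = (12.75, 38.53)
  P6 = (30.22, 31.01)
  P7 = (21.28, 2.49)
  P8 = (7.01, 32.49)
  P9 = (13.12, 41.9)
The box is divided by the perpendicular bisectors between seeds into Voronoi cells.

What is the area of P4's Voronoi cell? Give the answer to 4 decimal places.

1. box [0,37]×[0,51]: [(0, 0) (37, 0) (37, 51) (0, 51)]
2. ⊥bis P4·P0 via (25.67,14.14): [(0, 12.3524) (37, 14.929) (37, 51) (0, 51)]  |A|=1382.2942
3. ⊥bis P4·P1 via (23.11,22.935): [(15.6689, 13.4435) (37, 14.929) (37, 40.6523)]  |A|=274.3531
4. ⊥bis P4·P2 via (26.505,24.67): [(24.9546, 25.2879) (15.6689, 13.4435) (37, 14.929) (37, 20.4877)]  |A|=152.9076
5. ⊥bis P4·P3 via (20.475,34.375): [(24.9546, 25.2879) (15.6689, 13.4435) (37, 14.929) (37, 20.4877)]  |A|=152.9076
6. ⊥bis P4·P5 via (18.96,29.925): [(24.9546, 25.2879) (15.6689, 13.4435) (37, 14.929) (37, 20.4877)]  |A|=152.9076
7. ⊥bis P4·P6 via (27.695,26.165): [(24.9546, 25.2879) (15.6689, 13.4435) (37, 14.929) (37, 20.4877)]  |A|=152.9076
8. ⊥bis P4·P7 via (23.225,11.905): [(24.9546, 25.2879) (15.684, 13.4629) (15.7501, 13.4492) (37, 14.929) (37, 20.4877)]  |A|=152.9069
9. ⊥bis P4·P8 via (16.09,26.905): [(24.9546, 25.2879) (15.684, 13.4629) (15.7501, 13.4492) (37, 14.929) (37, 20.4877)]  |A|=152.9069
10. ⊥bis P4·P9 via (19.145,31.61): [(24.9546, 25.2879) (15.684, 13.4629) (15.7501, 13.4492) (37, 14.929) (37, 20.4877)]  |A|=152.9069
11. canonical 5-gon: [(24.9546, 25.2879) (15.684, 13.4629) (15.7501, 13.4492) (37, 14.929) (37, 20.4877)]
12. shoelace: 152.9069

Area of P4's cell: 152.9069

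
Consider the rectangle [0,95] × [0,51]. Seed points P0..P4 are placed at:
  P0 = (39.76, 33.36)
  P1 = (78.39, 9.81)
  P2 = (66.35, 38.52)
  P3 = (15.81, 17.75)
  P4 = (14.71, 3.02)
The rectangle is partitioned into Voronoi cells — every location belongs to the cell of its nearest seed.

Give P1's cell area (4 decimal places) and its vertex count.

1. box [0,95]×[0,51]: [(0, 0) (95, 0) (95, 51) (0, 51)]
2. ⊥bis P1·P0 via (59.075,21.585): [(45.9161, 0) (95, 0) (95, 51) (77.0073, 51)]  |A|=1710.4533
3. ⊥bis P1·P2 via (72.37,24.165): [(56.6217, 17.5607) (45.9161, 0) (95, 0) (95, 33.6553)]  |A|=1076.7894
4. ⊥bis P1·P3 via (47.1,13.78): [(56.6217, 17.5607) (45.9161, 0) (95, 0) (95, 33.6553)]  |A|=1076.7894
5. ⊥bis P1·P4 via (46.55,6.415): [(56.6217, 17.5607) (47.0378, 1.8399) (47.234, 0) (95, 0) (95, 33.6553)]  |A|=1075.577
6. canonical 5-gon: [(56.6217, 17.5607) (47.0378, 1.8399) (47.234, 0) (95, 0) (95, 33.6553)]
7. shoelace: 1075.577

Area of P1's cell: 1075.5770 (5 vertices)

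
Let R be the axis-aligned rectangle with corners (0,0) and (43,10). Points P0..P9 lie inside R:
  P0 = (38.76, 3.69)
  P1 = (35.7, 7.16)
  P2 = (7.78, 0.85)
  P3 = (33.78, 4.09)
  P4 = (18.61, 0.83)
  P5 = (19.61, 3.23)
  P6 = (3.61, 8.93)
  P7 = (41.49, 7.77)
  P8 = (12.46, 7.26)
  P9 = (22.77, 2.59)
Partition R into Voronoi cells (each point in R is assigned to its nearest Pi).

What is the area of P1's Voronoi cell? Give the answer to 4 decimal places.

1. box [0,43]×[0,10]: [(0, 0) (43, 0) (43, 10) (0, 10)]
2. ⊥bis P1·P0 via (37.23,5.425): [(0, 0) (31.0781, 0) (42.418, 10) (0, 10)]  |A|=367.4806
3. ⊥bis P1·P2 via (21.74,4.005): [(22.6451, 0) (31.0781, 0) (42.418, 10) (20.3851, 10)]  |A|=152.3293
4. ⊥bis P1·P3 via (34.74,5.625): [(36.3295, 4.6309) (42.418, 10) (27.7446, 10)]  |A|=39.3915
5. ⊥bis P1·P4 via (27.155,3.995): [(36.3295, 4.6309) (42.418, 10) (27.7446, 10)]  |A|=39.3915
6. ⊥bis P1·P5 via (27.655,5.195): [(36.3295, 4.6309) (42.418, 10) (27.7446, 10)]  |A|=39.3915
7. ⊥bis P1·P6 via (19.655,8.045): [(36.3295, 4.6309) (42.418, 10) (27.7446, 10)]  |A|=39.3915
8. ⊥bis P1·P7 via (38.595,7.465): [(36.3295, 4.6309) (38.6756, 6.6998) (38.3279, 10) (27.7446, 10)]  |A|=32.6425
9. ⊥bis P1·P8 via (24.08,7.21): [(36.3295, 4.6309) (38.6756, 6.6998) (38.3279, 10) (27.7446, 10)]  |A|=32.6425
10. ⊥bis P1·P9 via (29.235,4.875): [(36.3295, 4.6309) (38.6756, 6.6998) (38.3279, 10) (27.7446, 10)]  |A|=32.6425
11. canonical 4-gon: [(36.3295, 4.6309) (38.6756, 6.6998) (38.3279, 10) (27.7446, 10)]
12. shoelace: 32.6425

Area of P1's cell: 32.6425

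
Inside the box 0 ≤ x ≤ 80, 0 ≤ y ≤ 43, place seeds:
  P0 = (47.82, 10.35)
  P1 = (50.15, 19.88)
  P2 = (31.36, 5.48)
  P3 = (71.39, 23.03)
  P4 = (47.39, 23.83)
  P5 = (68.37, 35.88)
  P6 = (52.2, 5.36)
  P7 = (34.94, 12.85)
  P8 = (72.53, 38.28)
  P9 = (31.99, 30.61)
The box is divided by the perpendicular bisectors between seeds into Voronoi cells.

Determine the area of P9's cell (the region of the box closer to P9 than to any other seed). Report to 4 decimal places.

1. box [0,80]×[0,43]: [(0, 0) (80, 0) (80, 43) (0, 43)]
2. ⊥bis P9·P0 via (39.905,20.48): [(0, 0) (13.6937, 0) (68.7272, 43) (0, 43)]  |A|=1772.0492
3. ⊥bis P9·P1 via (41.07,25.245): [(0, 0) (13.6937, 0) (36.8392, 18.0845) (51.5607, 43) (0, 43)]  |A|=1558.1938
4. ⊥bis P9·P2 via (31.675,18.045): [(0, 18.8391) (36.6296, 17.9208) (36.8392, 18.0845) (51.5607, 43) (0, 43)]  |A|=1090.4588
5. ⊥bis P9·P3 via (51.69,26.82): [(0, 18.8391) (36.6296, 17.9208) (36.8392, 18.0845) (51.5607, 43) (0, 43)]  |A|=1090.4588
6. ⊥bis P9·P4 via (39.69,27.22): [(0, 18.8391) (35.6072, 17.9464) (46.6373, 43) (0, 43)]  |A|=1014.3672
7. ⊥bis P9·P5 via (50.18,33.245): [(0, 18.8391) (35.6072, 17.9464) (46.6373, 43) (0, 43)]  |A|=1014.3672
8. ⊥bis P9·P6 via (42.095,17.985): [(0, 18.8391) (35.6072, 17.9464) (46.6373, 43) (0, 43)]  |A|=1014.3672
9. ⊥bis P9·P7 via (33.465,21.73): [(0, 18.8391) (13.9546, 18.4892) (37.5734, 22.4124) (46.6373, 43) (0, 43)]  |A|=965.4831
10. ⊥bis P9·P8 via (52.26,34.445): [(0, 18.8391) (13.9546, 18.4892) (37.5734, 22.4124) (46.6373, 43) (0, 43)]  |A|=965.4831
11. canonical 5-gon: [(0, 18.8391) (13.9546, 18.4892) (37.5734, 22.4124) (46.6373, 43) (0, 43)]
12. shoelace: 965.4831

Area of P9's cell: 965.4831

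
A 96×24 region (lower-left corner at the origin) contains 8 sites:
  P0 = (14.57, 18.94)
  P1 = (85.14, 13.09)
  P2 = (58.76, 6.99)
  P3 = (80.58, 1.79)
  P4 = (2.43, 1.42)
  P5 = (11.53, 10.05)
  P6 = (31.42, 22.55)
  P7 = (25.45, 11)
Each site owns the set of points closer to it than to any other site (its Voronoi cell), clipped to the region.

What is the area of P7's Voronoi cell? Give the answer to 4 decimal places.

1. box [0,96]×[0,24]: [(0, 0) (96, 0) (96, 24) (0, 24)]
2. ⊥bis P7·P0 via (20.01,14.97): [(9.0852, 0) (96, 0) (96, 24) (26.5999, 24)]  |A|=1875.7787
3. ⊥bis P7·P1 via (55.295,12.045): [(9.0852, 0) (55.7167, 0) (54.8764, 24) (26.5999, 24)]  |A|=898.8965
4. ⊥bis P7·P2 via (42.105,8.995): [(9.0852, 0) (41.0221, 0) (43.9114, 24) (26.5999, 24)]  |A|=590.9808
5. ⊥bis P7·P3 via (53.015,6.395): [(9.0852, 0) (41.0221, 0) (43.9114, 24) (26.5999, 24)]  |A|=590.9808
6. ⊥bis P7·P4 via (13.94,6.21): [(13.8227, 6.4917) (16.5244, 0) (41.0221, 0) (43.9114, 24) (26.5999, 24)]  |A|=566.8342
7. ⊥bis P7·P5 via (18.49,10.525): [(18.3426, 12.6852) (19.2083, 0) (41.0221, 0) (43.9114, 24) (26.5999, 24)]  |A|=526.7742
8. ⊥bis P7·P6 via (28.435,16.775): [(23.274, 19.4426) (18.3426, 12.6852) (19.2083, 0) (41.0221, 0) (42.1859, 9.6674)]  |A|=343.3648
9. canonical 5-gon: [(23.274, 19.4426) (18.3426, 12.6852) (19.2083, 0) (41.0221, 0) (42.1859, 9.6674)]
10. shoelace: 343.3648

Area of P7's cell: 343.3648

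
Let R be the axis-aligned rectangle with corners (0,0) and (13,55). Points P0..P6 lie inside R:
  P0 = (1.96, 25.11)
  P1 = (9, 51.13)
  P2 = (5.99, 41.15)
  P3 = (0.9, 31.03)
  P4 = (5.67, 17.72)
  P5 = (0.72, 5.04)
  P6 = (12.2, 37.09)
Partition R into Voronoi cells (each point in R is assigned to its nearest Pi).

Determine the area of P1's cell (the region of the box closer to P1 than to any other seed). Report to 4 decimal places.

Area of P1's cell: 111.2491

1. box [0,13]×[0,55]: [(0, 0) (13, 0) (13, 55) (0, 55)]
2. ⊥bis P1·P0 via (5.48,38.12): [(0, 39.6027) (13, 36.0854) (13, 55) (0, 55)]  |A|=223.0276
3. ⊥bis P1·P2 via (7.495,46.14): [(0, 48.4005) (13, 44.4797) (13, 55) (0, 55)]  |A|=111.2788
4. ⊥bis P1·P3 via (4.95,41.08): [(0, 48.4005) (13, 44.4797) (13, 55) (0, 55)]  |A|=111.2788
5. ⊥bis P1·P4 via (7.335,34.425): [(0, 48.4005) (13, 44.4797) (13, 55) (0, 55)]  |A|=111.2788
6. ⊥bis P1·P5 via (4.86,28.085): [(0, 48.4005) (13, 44.4797) (13, 55) (0, 55)]  |A|=111.2788
7. ⊥bis P1·P6 via (10.6,44.11): [(0, 48.4005) (12.6651, 44.5807) (13, 44.657) (13, 55) (0, 55)]  |A|=111.2491
8. canonical 5-gon: [(0, 48.4005) (12.6651, 44.5807) (13, 44.657) (13, 55) (0, 55)]
9. shoelace: 111.2491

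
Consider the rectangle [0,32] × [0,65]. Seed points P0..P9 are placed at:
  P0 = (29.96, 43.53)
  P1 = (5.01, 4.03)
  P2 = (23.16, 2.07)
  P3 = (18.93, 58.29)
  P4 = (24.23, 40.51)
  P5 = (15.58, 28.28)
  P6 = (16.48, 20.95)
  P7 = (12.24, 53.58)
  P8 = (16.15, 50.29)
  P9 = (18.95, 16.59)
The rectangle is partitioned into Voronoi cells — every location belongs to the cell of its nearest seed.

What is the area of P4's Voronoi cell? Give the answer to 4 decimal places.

Area of P4's cell: 187.5889

1. box [0,32]×[0,65]: [(0, 0) (32, 0) (32, 65) (0, 65)]
2. ⊥bis P4·P0 via (27.095,42.02): [(0, 0) (32, 0) (32, 32.7135) (14.9834, 65) (0, 65)]  |A|=1805.2963
3. ⊥bis P4·P1 via (14.62,22.27): [(0, 29.9728) (32, 13.1131) (32, 32.7135) (14.9834, 65) (0, 65)]  |A|=1115.9227
4. ⊥bis P4·P2 via (23.695,21.29): [(0, 29.9728) (16.0776, 21.502) (32, 21.0588) (32, 32.7135) (14.9834, 65) (0, 65)]  |A|=1052.6652
5. ⊥bis P4·P3 via (21.58,49.4): [(0, 42.9673) (0, 29.9728) (16.0776, 21.502) (32, 21.0588) (32, 32.7135) (22.9847, 49.8187)]  |A|=685.7241
6. ⊥bis P4·P5 via (19.905,34.395): [(5.4767, 44.5998) (32, 25.8405) (32, 32.7135) (22.9847, 49.8187)]  |A|=264.4115
7. ⊥bis P4·P6 via (20.355,30.73): [(5.4767, 44.5998) (31.1141, 26.4671) (32, 26.1161) (32, 32.7135) (22.9847, 49.8187)]  |A|=264.2894
8. ⊥bis P4·P7 via (18.235,47.045): [(20.4277, 49.0565) (11.1757, 40.569) (31.1141, 26.4671) (32, 26.1161) (32, 32.7135) (22.9847, 49.8187)]  |A|=221.458
9. ⊥bis P4·P8 via (20.19,45.4): [(12.8819, 39.3623) (31.1141, 26.4671) (32, 26.1161) (32, 32.7135) (23.7593, 48.3489)]  |A|=187.6416
10. ⊥bis P4·P9 via (21.59,28.55): [(12.8819, 39.3623) (31.1141, 26.4671) (31.2245, 26.4233) (32, 26.2521) (32, 32.7135) (23.7593, 48.3489)]  |A|=187.5889
11. canonical 6-gon: [(12.8819, 39.3623) (31.1141, 26.4671) (31.2245, 26.4233) (32, 26.2521) (32, 32.7135) (23.7593, 48.3489)]
12. shoelace: 187.5889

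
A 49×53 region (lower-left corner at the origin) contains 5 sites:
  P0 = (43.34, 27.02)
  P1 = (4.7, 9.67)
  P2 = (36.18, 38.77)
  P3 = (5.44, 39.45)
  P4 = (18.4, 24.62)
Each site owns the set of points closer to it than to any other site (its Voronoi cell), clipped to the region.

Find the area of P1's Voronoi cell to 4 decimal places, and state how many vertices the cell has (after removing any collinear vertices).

1. box [0,49]×[0,53]: [(0, 0) (49, 0) (49, 53) (0, 53)]
2. ⊥bis P1·P0 via (24.02,18.345): [(0, 0) (32.2572, 0) (8.4593, 53) (0, 53)]  |A|=1078.9883
3. ⊥bis P1·P2 via (20.44,24.22): [(0, 46.3317) (0, 0) (32.2572, 0) (22.2718, 22.2384)]  |A|=874.6196
4. ⊥bis P1·P3 via (5.07,24.56): [(20.4797, 24.1771) (0, 24.686) (0, 0) (32.2572, 0) (22.2718, 22.2384)]  |A|=652.9708
5. ⊥bis P1·P4 via (11.55,17.145): [(3.4135, 24.6012) (0, 24.686) (0, 0) (30.2593, 0)]  |A|=414.3405
6. canonical 4-gon: [(3.4135, 24.6012) (0, 24.686) (0, 0) (30.2593, 0)]
7. shoelace: 414.3405

Area of P1's cell: 414.3405 (4 vertices)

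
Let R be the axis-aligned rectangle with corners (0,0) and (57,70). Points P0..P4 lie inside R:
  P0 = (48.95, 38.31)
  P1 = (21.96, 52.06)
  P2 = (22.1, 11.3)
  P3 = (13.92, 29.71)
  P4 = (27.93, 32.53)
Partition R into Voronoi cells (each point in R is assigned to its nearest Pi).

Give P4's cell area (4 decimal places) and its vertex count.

Area of P4's cell: 435.7986 (4 vertices)

1. box [0,57]×[0,70]: [(0, 0) (57, 0) (57, 70) (0, 70)]
2. ⊥bis P4·P0 via (38.44,35.42): [(0, 0) (48.1797, 0) (28.9313, 70) (0, 70)]  |A|=2698.8843
3. ⊥bis P4·P1 via (24.945,42.295): [(0, 34.6697) (0, 0) (48.1797, 0) (35.6497, 45.5673)]  |A|=1715.691
4. ⊥bis P4·P2 via (25.015,21.915): [(0, 34.6697) (0, 28.7844) (43.5534, 16.8241) (35.6497, 45.5673)]  |A|=683.5707
5. ⊥bis P4·P3 via (20.925,31.12): [(19.039, 40.4896) (22.6469, 22.5653) (43.5534, 16.8241) (35.6497, 45.5673)]  |A|=435.7986
6. canonical 4-gon: [(19.039, 40.4896) (22.6469, 22.5653) (43.5534, 16.8241) (35.6497, 45.5673)]
7. shoelace: 435.7986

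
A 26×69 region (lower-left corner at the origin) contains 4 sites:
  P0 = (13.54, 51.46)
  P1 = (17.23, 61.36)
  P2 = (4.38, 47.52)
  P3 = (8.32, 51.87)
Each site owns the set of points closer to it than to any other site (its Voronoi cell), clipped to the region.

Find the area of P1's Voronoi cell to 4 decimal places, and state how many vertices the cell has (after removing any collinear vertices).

1. box [0,26]×[0,69]: [(0, 0) (26, 0) (26, 69) (0, 69)]
2. ⊥bis P1·P0 via (15.385,56.41): [(0, 62.1444) (26, 52.4535) (26, 69) (0, 69)]  |A|=304.2272
3. ⊥bis P1·P2 via (10.805,54.44): [(0, 64.4721) (4.1884, 60.5833) (26, 52.4535) (26, 69) (0, 69)]  |A|=299.3525
4. ⊥bis P1·P3 via (12.775,56.615): [(0, 68.6092) (11.4188, 57.8883) (26, 52.4535) (26, 69) (0, 69)]  |A|=267.3169
5. canonical 5-gon: [(0, 68.6092) (11.4188, 57.8883) (26, 52.4535) (26, 69) (0, 69)]
6. shoelace: 267.3169

Area of P1's cell: 267.3169 (5 vertices)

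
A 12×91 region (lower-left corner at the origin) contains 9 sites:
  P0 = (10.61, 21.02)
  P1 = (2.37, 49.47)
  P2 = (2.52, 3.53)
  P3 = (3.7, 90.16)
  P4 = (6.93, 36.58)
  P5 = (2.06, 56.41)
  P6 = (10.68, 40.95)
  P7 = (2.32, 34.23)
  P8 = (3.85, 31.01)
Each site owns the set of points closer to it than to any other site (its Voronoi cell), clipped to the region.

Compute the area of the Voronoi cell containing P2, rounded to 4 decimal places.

1. box [0,12]×[0,91]: [(0, 0) (12, 0) (12, 91) (0, 91)]
2. ⊥bis P2·P0 via (6.565,12.275): [(0, 15.3116) (0, 0) (12, 0) (12, 9.761)]  |A|=150.4361
3. ⊥bis P2·P1 via (2.445,26.5): [(0, 15.3116) (0, 0) (12, 0) (12, 9.761)]  |A|=150.4361
4. ⊥bis P2·P3 via (3.11,46.845): [(0, 15.3116) (0, 0) (12, 0) (12, 9.761)]  |A|=150.4361
5. ⊥bis P2·P4 via (4.725,20.055): [(0, 15.3116) (0, 0) (12, 0) (12, 9.761)]  |A|=150.4361
6. ⊥bis P2·P5 via (2.29,29.97): [(0, 15.3116) (0, 0) (12, 0) (12, 9.761)]  |A|=150.4361
7. ⊥bis P2·P6 via (6.6,22.24): [(0, 15.3116) (0, 0) (12, 0) (12, 9.761)]  |A|=150.4361
8. ⊥bis P2·P7 via (2.42,18.88): [(0, 15.3116) (0, 0) (12, 0) (12, 9.761)]  |A|=150.4361
9. ⊥bis P2·P8 via (3.185,17.27): [(0, 15.3116) (0, 0) (12, 0) (12, 9.761)]  |A|=150.4361
10. canonical 4-gon: [(0, 15.3116) (0, 0) (12, 0) (12, 9.761)]
11. shoelace: 150.4361

Area of P2's cell: 150.4361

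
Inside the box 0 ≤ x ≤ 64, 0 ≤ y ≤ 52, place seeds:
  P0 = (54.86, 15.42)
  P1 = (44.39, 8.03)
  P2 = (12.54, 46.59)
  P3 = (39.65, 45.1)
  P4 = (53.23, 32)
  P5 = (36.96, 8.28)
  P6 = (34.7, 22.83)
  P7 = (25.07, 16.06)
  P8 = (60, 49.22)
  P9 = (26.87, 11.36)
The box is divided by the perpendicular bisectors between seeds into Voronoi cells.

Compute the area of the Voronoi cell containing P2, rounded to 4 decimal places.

Area of P2's cell: 592.9735

1. box [0,64]×[0,52]: [(0, 0) (64, 0) (64, 52) (0, 52)]
2. ⊥bis P2·P0 via (33.7,31.005): [(0, 0) (10.8639, 0) (49.1635, 52) (0, 52)]  |A|=1560.7104
3. ⊥bis P2·P1 via (28.465,27.31): [(0, 3.7983) (34.883, 32.6112) (49.1635, 52) (0, 52)]  |A|=1317.3205
4. ⊥bis P2·P3 via (26.095,45.845): [(0, 3.7983) (24.9151, 24.3779) (26.4333, 52) (0, 52)]  |A|=965.5476
5. ⊥bis P2·P4 via (32.885,39.295): [(0, 3.7983) (24.9151, 24.3779) (26.4333, 52) (0, 52)]  |A|=965.5476
6. ⊥bis P2·P5 via (24.75,27.435): [(0, 11.6586) (25.0953, 27.6551) (26.4333, 52) (0, 52)]  |A|=827.9474
7. ⊥bis P2·P6 via (23.62,34.71): [(0, 12.6806) (25.5837, 36.5414) (26.4333, 52) (0, 52)]  |A|=707.2779
8. ⊥bis P2·P7 via (18.805,31.325): [(0, 23.6071) (20.9223, 32.194) (25.5837, 36.5414) (26.4333, 52) (0, 52)]  |A|=592.9735
9. ⊥bis P2·P8 via (36.27,47.905): [(0, 23.6071) (20.9223, 32.194) (25.5837, 36.5414) (26.4333, 52) (0, 52)]  |A|=592.9735
10. ⊥bis P2·P9 via (19.705,28.975): [(0, 23.6071) (20.9223, 32.194) (25.5837, 36.5414) (26.4333, 52) (0, 52)]  |A|=592.9735
11. canonical 5-gon: [(0, 23.6071) (20.9223, 32.194) (25.5837, 36.5414) (26.4333, 52) (0, 52)]
12. shoelace: 592.9735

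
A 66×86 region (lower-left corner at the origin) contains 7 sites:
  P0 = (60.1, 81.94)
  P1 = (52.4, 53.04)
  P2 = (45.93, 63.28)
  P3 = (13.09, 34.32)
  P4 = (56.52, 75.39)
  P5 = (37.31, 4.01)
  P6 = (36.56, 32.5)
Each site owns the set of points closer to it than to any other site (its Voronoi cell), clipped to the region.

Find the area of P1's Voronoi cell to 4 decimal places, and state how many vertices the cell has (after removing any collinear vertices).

1. box [0,66]×[0,86]: [(0, 0) (66, 0) (66, 86) (0, 86)]
2. ⊥bis P1·P0 via (56.25,67.49): [(0, 82.477) (0, 0) (66, 0) (66, 64.8922)]  |A|=4863.186
3. ⊥bis P1·P2 via (49.165,58.16): [(61.6531, 66.0504) (0, 27.0958) (0, 0) (66, 0) (66, 64.8922)]  |A|=3155.9738
4. ⊥bis P1·P3 via (32.745,43.68): [(61.6531, 66.0504) (31.2422, 46.8357) (53.5461, 0) (66, 0) (66, 64.8922)]  |A|=1478.7736
5. ⊥bis P1·P4 via (54.46,64.215): [(57.7797, 63.6031) (31.2422, 46.8357) (53.5461, 0) (66, 0) (66, 62.0877)]  |A|=1459.6842
6. ⊥bis P1·P5 via (44.855,28.525): [(57.7797, 63.6031) (31.2422, 46.8357) (39.1217, 30.2895) (66, 22.0172) (66, 62.0877)]  |A|=975.1803
7. ⊥bis P1·P6 via (44.48,42.77): [(57.7797, 63.6031) (35.6206, 49.6022) (66, 26.1742) (66, 62.0877)]  |A|=619.8499
8. canonical 4-gon: [(57.7797, 63.6031) (35.6206, 49.6022) (66, 26.1742) (66, 62.0877)]
9. shoelace: 619.8499

Area of P1's cell: 619.8499 (4 vertices)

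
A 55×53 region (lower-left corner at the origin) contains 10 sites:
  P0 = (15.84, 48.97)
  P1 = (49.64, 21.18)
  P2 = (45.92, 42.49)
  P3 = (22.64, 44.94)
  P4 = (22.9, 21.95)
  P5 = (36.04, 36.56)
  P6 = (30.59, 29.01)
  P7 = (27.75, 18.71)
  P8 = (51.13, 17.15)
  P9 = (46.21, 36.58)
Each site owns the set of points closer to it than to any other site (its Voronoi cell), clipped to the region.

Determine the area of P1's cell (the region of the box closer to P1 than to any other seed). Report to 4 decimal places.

1. box [0,55]×[0,53]: [(0, 0) (55, 0) (55, 53) (0, 53)]
2. ⊥bis P1·P0 via (32.74,35.075): [(3.9017, 0) (55, 0) (55, 53) (47.4777, 53)]  |A|=1553.4445
3. ⊥bis P1·P2 via (47.78,31.835): [(27.1093, 28.2266) (3.9017, 0) (55, 0) (55, 33.0954)]  |A|=1182.6917
4. ⊥bis P1·P3 via (36.14,33.06): [(32.7537, 29.2119) (7.0472, 0) (55, 0) (55, 33.0954)]  |A|=1068.5216
5. ⊥bis P1·P4 via (36.27,21.565): [(36.5091, 29.8675) (35.649, 0) (55, 0) (55, 33.0954)]  |A|=594.9645
6. ⊥bis P1·P5 via (42.84,28.87): [(45.8027, 31.4898) (36.3142, 23.0994) (35.649, 0) (55, 0) (55, 33.0954)]  |A|=563.6727
7. ⊥bis P1·P6 via (40.115,25.095): [(45.8027, 31.4898) (40.9966, 27.24) (36.0896, 15.3015) (35.649, 0) (55, 0) (55, 33.0954)]  |A|=545.8808
8. ⊥bis P1·P7 via (38.695,19.945): [(45.8027, 31.4898) (40.9966, 27.24) (38.5449, 21.2751) (40.9455, 0) (55, 0) (55, 33.0954)]  |A|=472.0703
9. ⊥bis P1·P8 via (50.385,19.165): [(45.8027, 31.4898) (40.9966, 27.24) (38.5449, 21.2751) (39.2477, 15.0472) (55, 20.8713) (55, 33.0954)]  |A|=201.944
10. ⊥bis P1·P9 via (47.925,28.88): [(41.1431, 27.3695) (40.9966, 27.24) (38.5449, 21.2751) (39.2477, 15.0472) (55, 20.8713) (55, 30.4558)]  |A|=168.4484
11. canonical 6-gon: [(41.1431, 27.3695) (40.9966, 27.24) (38.5449, 21.2751) (39.2477, 15.0472) (55, 20.8713) (55, 30.4558)]
12. shoelace: 168.4484

Area of P1's cell: 168.4484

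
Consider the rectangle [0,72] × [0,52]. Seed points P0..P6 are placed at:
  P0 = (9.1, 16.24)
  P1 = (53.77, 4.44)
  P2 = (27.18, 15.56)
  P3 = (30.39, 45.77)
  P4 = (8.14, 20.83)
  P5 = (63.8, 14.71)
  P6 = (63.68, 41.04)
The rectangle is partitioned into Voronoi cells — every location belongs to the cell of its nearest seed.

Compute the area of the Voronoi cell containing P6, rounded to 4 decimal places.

1. box [0,72]×[0,52]: [(0, 0) (72, 0) (72, 52) (0, 52)]
2. ⊥bis P6·P0 via (36.39,28.64): [(49.4034, 0) (72, 0) (72, 52) (25.7757, 52)]  |A|=1789.3429
3. ⊥bis P6·P1 via (58.725,22.74): [(36.3136, 28.8082) (72, 19.1456) (72, 52) (25.7757, 52)]  |A|=1122.2399
4. ⊥bis P6·P2 via (45.43,28.3): [(47.1173, 25.883) (72, 19.1456) (72, 52) (28.8855, 52)]  |A|=971.7655
5. ⊥bis P6·P3 via (47.035,43.405): [(44.9803, 28.9441) (47.1173, 25.883) (72, 19.1456) (72, 52) (48.2562, 52)]  |A|=748.4607
6. ⊥bis P6·P4 via (35.91,30.935): [(44.9803, 28.9441) (47.1173, 25.883) (72, 19.1456) (72, 52) (48.2562, 52)]  |A|=748.4607
7. ⊥bis P6·P5 via (63.74,27.875): [(44.9803, 28.9441) (45.7838, 27.7932) (72, 27.9126) (72, 52) (48.2562, 52)]  |A|=614.2679
8. canonical 5-gon: [(44.9803, 28.9441) (45.7838, 27.7932) (72, 27.9126) (72, 52) (48.2562, 52)]
9. shoelace: 614.2679

Area of P6's cell: 614.2679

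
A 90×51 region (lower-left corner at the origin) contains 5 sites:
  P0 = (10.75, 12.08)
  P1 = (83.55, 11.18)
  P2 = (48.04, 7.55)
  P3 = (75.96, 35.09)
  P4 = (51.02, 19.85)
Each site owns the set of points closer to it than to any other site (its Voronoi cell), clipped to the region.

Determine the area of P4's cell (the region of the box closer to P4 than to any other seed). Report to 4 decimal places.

1. box [0,90]×[0,51]: [(0, 0) (90, 0) (90, 51) (0, 51)]
2. ⊥bis P4·P0 via (30.885,15.965): [(33.9654, 0) (90, 0) (90, 51) (24.1251, 51)]  |A|=3108.6925
3. ⊥bis P4·P1 via (67.285,15.515): [(33.9654, 0) (63.1499, 0) (76.7426, 51) (24.1251, 51)]  |A|=2085.9505
4. ⊥bis P4·P2 via (49.53,13.7): [(30.4291, 18.3277) (65.7537, 9.7694) (76.7426, 51) (24.1251, 51)]  |A|=1634.8169
5. ⊥bis P4·P3 via (63.49,27.47): [(30.4291, 18.3277) (65.7537, 9.7694) (68.3511, 19.5149) (49.1116, 51) (24.1251, 51)]  |A|=1199.8354
6. canonical 5-gon: [(30.4291, 18.3277) (65.7537, 9.7694) (68.3511, 19.5149) (49.1116, 51) (24.1251, 51)]
7. shoelace: 1199.8354

Area of P4's cell: 1199.8354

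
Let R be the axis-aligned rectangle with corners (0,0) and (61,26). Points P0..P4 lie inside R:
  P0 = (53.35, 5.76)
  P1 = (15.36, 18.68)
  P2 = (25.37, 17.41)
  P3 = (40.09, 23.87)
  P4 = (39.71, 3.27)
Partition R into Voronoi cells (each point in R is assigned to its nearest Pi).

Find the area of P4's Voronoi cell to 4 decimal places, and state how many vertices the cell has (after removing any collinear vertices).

1. box [0,61]×[0,26]: [(0, 0) (61, 0) (61, 26) (0, 26)]
2. ⊥bis P4·P0 via (46.53,4.515): [(0, 0) (47.3542, 0) (42.6079, 26) (0, 26)]  |A|=1169.5074
3. ⊥bis P4·P1 via (27.535,10.975): [(20.5894, 0) (47.3542, 0) (42.6079, 26) (37.0436, 26)]  |A|=420.2776
4. ⊥bis P4·P2 via (32.54,10.34): [(22.3442, 0) (47.3542, 0) (43.4473, 21.4016)]  |A|=267.6271
5. ⊥bis P4·P3 via (39.9,13.57): [(35.7995, 13.6456) (22.3442, 0) (47.3542, 0) (44.8938, 13.4779)]  |A|=231.7182
6. canonical 4-gon: [(35.7995, 13.6456) (22.3442, 0) (47.3542, 0) (44.8938, 13.4779)]
7. shoelace: 231.7182

Area of P4's cell: 231.7182 (4 vertices)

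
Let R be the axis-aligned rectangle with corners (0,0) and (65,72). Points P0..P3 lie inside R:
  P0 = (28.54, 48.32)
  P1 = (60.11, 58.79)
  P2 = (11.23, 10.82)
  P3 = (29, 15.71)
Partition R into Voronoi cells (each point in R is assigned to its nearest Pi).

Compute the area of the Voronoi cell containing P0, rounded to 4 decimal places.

1. box [0,65]×[0,72]: [(0, 0) (65, 0) (65, 72) (0, 72)]
2. ⊥bis P0·P1 via (44.325,53.555): [(0, 0) (62.0862, 0) (38.2078, 72) (0, 72)]  |A|=3610.5847
3. ⊥bis P0·P2 via (19.885,29.57): [(0, 38.7489) (58.1351, 11.9138) (38.2078, 72) (0, 72)]  |A|=2114.409
4. ⊥bis P0·P3 via (28.77,32.015): [(0, 38.7489) (15.0087, 31.8209) (51.3629, 32.3337) (38.2078, 72) (0, 72)]  |A|=1741.4978
5. canonical 5-gon: [(0, 38.7489) (15.0087, 31.8209) (51.3629, 32.3337) (38.2078, 72) (0, 72)]
6. shoelace: 1741.4978

Area of P0's cell: 1741.4978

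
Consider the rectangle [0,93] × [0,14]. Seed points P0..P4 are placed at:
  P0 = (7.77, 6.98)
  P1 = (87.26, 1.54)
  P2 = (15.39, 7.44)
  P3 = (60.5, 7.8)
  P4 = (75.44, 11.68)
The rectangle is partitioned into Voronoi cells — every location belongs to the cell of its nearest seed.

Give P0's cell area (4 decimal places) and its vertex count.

Area of P0's cell: 162.2975 (4 vertices)

1. box [0,93]×[0,14]: [(0, 0) (93, 0) (93, 14) (0, 14)]
2. ⊥bis P0·P1 via (47.515,4.26): [(0, 0) (47.2235, 0) (48.1816, 14) (0, 14)]  |A|=667.8352
3. ⊥bis P0·P2 via (11.58,7.21): [(0, 0) (12.0152, 0) (11.1701, 14) (0, 14)]  |A|=162.2975
4. ⊥bis P0·P3 via (34.135,7.39): [(0, 0) (12.0152, 0) (11.1701, 14) (0, 14)]  |A|=162.2975
5. ⊥bis P0·P4 via (41.605,9.33): [(0, 0) (12.0152, 0) (11.1701, 14) (0, 14)]  |A|=162.2975
6. canonical 4-gon: [(0, 0) (12.0152, 0) (11.1701, 14) (0, 14)]
7. shoelace: 162.2975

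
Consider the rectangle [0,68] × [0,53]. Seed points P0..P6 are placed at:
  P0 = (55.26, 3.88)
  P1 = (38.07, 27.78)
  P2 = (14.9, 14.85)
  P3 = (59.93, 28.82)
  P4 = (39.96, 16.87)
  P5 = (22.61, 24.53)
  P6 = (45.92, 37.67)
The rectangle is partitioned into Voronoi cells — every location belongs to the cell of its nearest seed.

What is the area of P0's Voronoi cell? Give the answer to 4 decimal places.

1. box [0,68]×[0,53]: [(0, 0) (68, 0) (68, 53) (0, 53)]
2. ⊥bis P0·P1 via (46.665,15.83): [(24.6559, 0) (68, 0) (68, 31.1751)]  |A|=675.6295
3. ⊥bis P0·P2 via (35.08,9.365): [(34.4491, 7.0437) (32.5346, 0) (68, 0) (68, 31.1751)]  |A|=647.8818
4. ⊥bis P0·P3 via (57.595,16.35): [(49.4964, 17.8665) (34.4491, 7.0437) (32.5346, 0) (68, 0) (68, 14.4017)]  |A|=492.697
5. ⊥bis P0·P4 via (47.61,10.375): [(53.3567, 17.1436) (38.8014, 0) (68, 0) (68, 14.4017)]  |A|=355.7287
6. ⊥bis P0·P5 via (38.935,14.205): [(53.3567, 17.1436) (38.8014, 0) (68, 0) (68, 14.4017)]  |A|=355.7287
7. ⊥bis P0·P6 via (50.59,20.775): [(53.3567, 17.1436) (38.8014, 0) (68, 0) (68, 14.4017)]  |A|=355.7287
8. canonical 4-gon: [(53.3567, 17.1436) (38.8014, 0) (68, 0) (68, 14.4017)]
9. shoelace: 355.7287

Area of P0's cell: 355.7287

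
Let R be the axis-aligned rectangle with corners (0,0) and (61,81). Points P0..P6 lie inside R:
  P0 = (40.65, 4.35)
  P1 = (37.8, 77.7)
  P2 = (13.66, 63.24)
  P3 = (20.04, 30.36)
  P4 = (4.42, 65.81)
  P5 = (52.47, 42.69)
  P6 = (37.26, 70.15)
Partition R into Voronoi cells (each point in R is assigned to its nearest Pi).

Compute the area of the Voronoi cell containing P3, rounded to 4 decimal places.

Area of P3's cell: 1393.3660

1. box [0,61]×[0,81]: [(0, 0) (61, 0) (61, 81) (0, 81)]
2. ⊥bis P3·P0 via (30.345,17.355): [(0, 0) (8.4428, 0) (61, 41.6456) (61, 81) (0, 81)]  |A|=3846.6117
3. ⊥bis P3·P1 via (28.92,54.03): [(0, 64.8796) (0, 0) (8.4428, 0) (61, 41.6456) (61, 41.9949)]  |A|=2165.2839
4. ⊥bis P3·P2 via (16.85,46.8): [(37.5074, 50.8083) (0, 43.5304) (0, 0) (8.4428, 0) (61, 41.6456) (61, 41.9949)]  |A|=1764.9081
5. ⊥bis P3·P4 via (12.23,48.085): [(37.5074, 50.8083) (3.3832, 44.1869) (0, 42.6962) (0, 0) (8.4428, 0) (61, 41.6456) (61, 41.9949)]  |A|=1763.4969
6. ⊥bis P3·P5 via (36.255,36.525): [(31.2836, 49.6007) (3.3832, 44.1869) (0, 42.6962) (0, 0) (8.4428, 0) (40.4878, 25.392)]  |A|=1393.6076
7. ⊥bis P3·P6 via (28.65,50.255): [(31.5045, 49.0197) (30.5092, 49.4504) (3.3832, 44.1869) (0, 42.6962) (0, 0) (8.4428, 0) (40.4878, 25.392)]  |A|=1393.366
8. canonical 7-gon: [(31.5045, 49.0197) (30.5092, 49.4504) (3.3832, 44.1869) (0, 42.6962) (0, 0) (8.4428, 0) (40.4878, 25.392)]
9. shoelace: 1393.366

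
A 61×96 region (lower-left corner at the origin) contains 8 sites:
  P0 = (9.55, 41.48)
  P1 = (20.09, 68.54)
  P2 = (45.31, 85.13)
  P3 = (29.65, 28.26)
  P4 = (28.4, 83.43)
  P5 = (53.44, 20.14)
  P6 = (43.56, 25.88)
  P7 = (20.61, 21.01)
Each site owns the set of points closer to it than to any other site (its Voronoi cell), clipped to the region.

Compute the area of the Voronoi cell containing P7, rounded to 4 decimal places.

Area of P7's cell: 901.1995

1. box [0,61]×[0,96]: [(0, 0) (61, 0) (61, 96) (0, 96)]
2. ⊥bis P7·P0 via (15.08,31.245): [(0, 23.0972) (0, 0) (61, 0) (61, 56.0557)]  |A|=2414.1647
3. ⊥bis P7·P1 via (20.35,44.775): [(40.5301, 44.9958) (0, 23.0972) (0, 0) (61, 0) (61, 45.2197)]  |A|=2303.2592
4. ⊥bis P7·P2 via (32.96,53.07): [(53.5505, 45.1382) (40.5301, 44.9958) (0, 23.0972) (0, 0) (61, 0) (61, 42.2686)]  |A|=2292.2668
5. ⊥bis P7·P3 via (25.13,24.635): [(18.3932, 33.0351) (0, 23.0972) (0, 0) (44.8871, 0)]  |A|=953.8403
6. ⊥bis P7·P4 via (24.505,52.22): [(18.3932, 33.0351) (0, 23.0972) (0, 0) (44.8871, 0)]  |A|=953.8403
7. ⊥bis P7·P5 via (37.025,20.575): [(36.7487, 10.1477) (18.3932, 33.0351) (0, 23.0972) (0, 0) (36.4798, 0)]  |A|=911.1829
8. ⊥bis P7·P6 via (32.085,23.445): [(36.5442, 2.431) (34.244, 13.2708) (18.3932, 33.0351) (0, 23.0972) (0, 0) (36.4798, 0)]  |A|=901.1995
9. canonical 6-gon: [(36.5442, 2.431) (34.244, 13.2708) (18.3932, 33.0351) (0, 23.0972) (0, 0) (36.4798, 0)]
10. shoelace: 901.1995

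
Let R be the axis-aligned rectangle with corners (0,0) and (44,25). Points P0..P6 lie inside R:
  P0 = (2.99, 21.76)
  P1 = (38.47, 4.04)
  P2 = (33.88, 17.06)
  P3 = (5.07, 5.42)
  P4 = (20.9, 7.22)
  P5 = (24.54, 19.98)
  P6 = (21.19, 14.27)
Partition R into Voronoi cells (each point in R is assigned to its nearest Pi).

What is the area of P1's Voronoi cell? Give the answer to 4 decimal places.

Area of P1's cell: 156.5906

1. box [0,44]×[0,25]: [(0, 0) (44, 0) (44, 25) (0, 25)]
2. ⊥bis P1·P0 via (20.73,12.9): [(14.2873, 0) (44, 0) (44, 25) (26.7732, 25)]  |A|=586.7444
3. ⊥bis P1·P2 via (36.175,10.55): [(16.005, 3.4394) (14.2873, 0) (44, 0) (44, 13.3086)]  |A|=237.3835
4. ⊥bis P1·P3 via (21.77,4.73): [(21.8011, 5.4827) (21.5746, 0) (44, 0) (44, 13.3086)]  |A|=209.1939
5. ⊥bis P1·P4 via (29.685,5.63): [(30.1938, 8.4414) (28.666, 0) (44, 0) (44, 13.3086)]  |A|=156.5906
6. ⊥bis P1·P5 via (31.505,12.01): [(30.1938, 8.4414) (28.666, 0) (44, 0) (44, 13.3086)]  |A|=156.5906
7. ⊥bis P1·P6 via (29.83,9.155): [(30.1938, 8.4414) (28.666, 0) (44, 0) (44, 13.3086)]  |A|=156.5906
8. canonical 4-gon: [(30.1938, 8.4414) (28.666, 0) (44, 0) (44, 13.3086)]
9. shoelace: 156.5906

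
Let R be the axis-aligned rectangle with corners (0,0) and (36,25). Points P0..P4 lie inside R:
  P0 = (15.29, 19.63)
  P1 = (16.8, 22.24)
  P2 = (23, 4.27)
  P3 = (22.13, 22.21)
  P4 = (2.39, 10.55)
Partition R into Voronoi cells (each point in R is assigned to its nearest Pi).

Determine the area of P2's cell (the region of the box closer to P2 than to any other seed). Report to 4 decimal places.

1. box [0,36]×[0,25]: [(0, 0) (36, 0) (36, 25) (0, 25)]
2. ⊥bis P2·P0 via (19.145,11.95): [(0, 2.3401) (0, 0) (36, 0) (36, 20.4104)]  |A|=409.5095
3. ⊥bis P2·P1 via (19.9,13.255): [(25.8007, 15.2909) (0, 2.3401) (0, 0) (36, 0) (36, 18.8098)]  |A|=401.347
4. ⊥bis P2·P3 via (22.565,13.24): [(21.6241, 13.1944) (0, 2.3401) (0, 0) (36, 0) (36, 13.8915)]  |A|=362.6519
5. ⊥bis P2·P4 via (12.695,7.41): [(21.6241, 13.1944) (13.1635, 8.9476) (10.4371, 0) (36, 0) (36, 13.8915)]  |A|=300.5564
6. canonical 5-gon: [(21.6241, 13.1944) (13.1635, 8.9476) (10.4371, 0) (36, 0) (36, 13.8915)]
7. shoelace: 300.5564

Area of P2's cell: 300.5564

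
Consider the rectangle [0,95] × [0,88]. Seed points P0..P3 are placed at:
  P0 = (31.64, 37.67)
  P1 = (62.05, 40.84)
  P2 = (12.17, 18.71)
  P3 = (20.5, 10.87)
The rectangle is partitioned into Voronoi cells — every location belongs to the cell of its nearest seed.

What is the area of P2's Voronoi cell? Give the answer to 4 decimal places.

Area of P2's cell: 675.4650

1. box [0,95]×[0,88]: [(0, 0) (95, 0) (95, 88) (0, 88)]
2. ⊥bis P2·P0 via (21.905,28.19): [(0, 50.6842) (0, 0) (49.3566, 0)]  |A|=1250.8
3. ⊥bis P2·P1 via (37.11,29.775): [(0, 50.6842) (0, 0) (49.3566, 0)]  |A|=1250.8
4. ⊥bis P2·P3 via (16.335,14.79): [(25.4859, 24.5128) (0, 50.6842) (0, 0) (2.415, 0)]  |A|=675.465
5. canonical 4-gon: [(25.4859, 24.5128) (0, 50.6842) (0, 0) (2.415, 0)]
6. shoelace: 675.465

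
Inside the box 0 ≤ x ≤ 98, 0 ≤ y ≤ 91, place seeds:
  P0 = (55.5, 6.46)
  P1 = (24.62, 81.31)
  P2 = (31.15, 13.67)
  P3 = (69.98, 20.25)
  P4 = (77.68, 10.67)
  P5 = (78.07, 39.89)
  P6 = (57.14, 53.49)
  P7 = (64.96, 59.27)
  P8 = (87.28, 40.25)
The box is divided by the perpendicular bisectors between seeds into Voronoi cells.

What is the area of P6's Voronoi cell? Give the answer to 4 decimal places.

1. box [0,98]×[0,91]: [(0, 0) (98, 0) (98, 91) (0, 91)]
2. ⊥bis P6·P0 via (56.32,29.975): [(0, 31.939) (98, 28.5216) (98, 91) (0, 91)]  |A|=5955.4347
3. ⊥bis P6·P1 via (40.88,67.4): [(10.2386, 31.5819) (98, 28.5216) (98, 91) (61.0692, 91)]  |A|=3838.7775
4. ⊥bis P6·P2 via (44.145,33.58): [(23.4841, 47.0651) (49.2929, 30.22) (98, 28.5216) (98, 91) (61.0692, 91)]  |A|=3527.4152
5. ⊥bis P6·P3 via (63.56,36.87): [(23.4841, 47.0651) (48.1968, 30.9355) (98, 50.1735) (98, 91) (61.0692, 91)]  |A|=2971.7538
6. ⊥bis P6·P4 via (67.41,32.08): [(23.4841, 47.0651) (48.1968, 30.9355) (98, 50.1735) (98, 91) (61.0692, 91)]  |A|=2971.7538
7. ⊥bis P6·P5 via (67.605,46.69): [(23.4841, 47.0651) (48.1968, 30.9355) (60.4413, 35.6653) (96.397, 91) (61.0692, 91)]  |A|=2160.7084
8. ⊥bis P6·P7 via (61.05,56.38): [(47.3311, 74.9409) (23.4841, 47.0651) (48.1968, 30.9355) (60.4413, 35.6653) (67.8891, 47.1272)]  |A|=1029.6173
9. ⊥bis P6·P8 via (72.21,46.87): [(47.3311, 74.9409) (23.4841, 47.0651) (48.1968, 30.9355) (60.4413, 35.6653) (67.8891, 47.1272)]  |A|=1029.6173
10. canonical 5-gon: [(47.3311, 74.9409) (23.4841, 47.0651) (48.1968, 30.9355) (60.4413, 35.6653) (67.8891, 47.1272)]
11. shoelace: 1029.6173

Area of P6's cell: 1029.6173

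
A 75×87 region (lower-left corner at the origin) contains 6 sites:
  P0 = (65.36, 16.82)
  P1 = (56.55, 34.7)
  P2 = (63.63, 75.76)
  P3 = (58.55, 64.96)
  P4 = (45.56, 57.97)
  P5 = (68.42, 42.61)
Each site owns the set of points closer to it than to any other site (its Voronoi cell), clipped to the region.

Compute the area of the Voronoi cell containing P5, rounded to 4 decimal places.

Area of P5's cell: 360.5331

1. box [0,75]×[0,87]: [(0, 0) (75, 0) (75, 87) (0, 87)]
2. ⊥bis P5·P0 via (66.89,29.715): [(0, 37.6515) (75, 28.7527) (75, 87) (0, 87)]  |A|=4034.8393
3. ⊥bis P5·P1 via (62.485,38.655): [(68.5758, 29.515) (75, 28.7527) (75, 87) (30.2686, 87)]  |A|=1472.79
4. ⊥bis P5·P2 via (66.025,59.185): [(50.3166, 56.9152) (68.5758, 29.515) (75, 28.7527) (75, 60.4818)]  |A|=472.644
5. ⊥bis P5·P3 via (63.485,53.785): [(54.9224, 50.0037) (68.5758, 29.515) (75, 28.7527) (75, 58.8701)]  |A|=362.9508
6. ⊥bis P5·P4 via (56.99,50.29): [(57.5888, 51.1812) (55.8561, 48.6025) (68.5758, 29.515) (75, 28.7527) (75, 58.8701)]  |A|=360.5331
7. canonical 5-gon: [(57.5888, 51.1812) (55.8561, 48.6025) (68.5758, 29.515) (75, 28.7527) (75, 58.8701)]
8. shoelace: 360.5331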